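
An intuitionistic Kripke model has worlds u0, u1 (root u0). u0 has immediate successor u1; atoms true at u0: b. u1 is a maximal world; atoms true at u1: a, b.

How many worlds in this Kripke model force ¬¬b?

2

u0: forces it.
u1: forces it.
Worlds forcing the formula: {u0, u1}.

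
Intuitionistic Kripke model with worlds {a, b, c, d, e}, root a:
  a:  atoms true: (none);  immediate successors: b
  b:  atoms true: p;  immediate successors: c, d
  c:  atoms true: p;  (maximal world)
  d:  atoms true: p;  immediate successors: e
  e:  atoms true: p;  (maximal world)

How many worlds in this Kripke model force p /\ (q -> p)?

a: does not force it — a ||-/- p /\ (q -> p) since a fails p.
b: forces it.
c: forces it.
d: forces it.
e: forces it.
Worlds forcing the formula: {b, c, d, e}.

4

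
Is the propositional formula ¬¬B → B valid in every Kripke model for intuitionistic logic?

No

This is double-negation elimination, which is not intuitionistically valid.
A Kripke countermodel: worlds s0, s1; order generated by s0 ≤ s1; atoms true at each world — s0:{}; s1:{B}.
s0 ⊮ ¬¬B → B: already at s0 itself, s0 ⊩ ¬¬B but s0 ⊮ B.
s0 lacks atom B, so s0 ⊮ B.
So the root s0 does not force the formula.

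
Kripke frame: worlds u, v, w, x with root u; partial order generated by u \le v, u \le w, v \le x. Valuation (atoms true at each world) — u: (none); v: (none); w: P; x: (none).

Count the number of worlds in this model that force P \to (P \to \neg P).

u: does not force it — u \nVdash P \to (P \to \neg P): at the accessible world w, w \Vdash P but w \nVdash P \to \neg P.
v: forces it.
w: does not force it — w \nVdash P \to (P \to \neg P): already at w itself, w \Vdash P but w \nVdash P \to \neg P.
x: forces it.
Worlds forcing the formula: {v, x}.

2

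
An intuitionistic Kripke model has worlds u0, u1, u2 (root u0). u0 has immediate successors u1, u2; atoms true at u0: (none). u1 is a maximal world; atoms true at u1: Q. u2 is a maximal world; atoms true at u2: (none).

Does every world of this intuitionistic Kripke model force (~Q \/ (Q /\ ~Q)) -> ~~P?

Not every world: u0 ||-/- (~Q \/ (Q /\ ~Q)) -> ~~P.
u0 ||-/- (~Q \/ (Q /\ ~Q)) -> ~~P: at the accessible world u2, u2 ||- ~Q \/ (Q /\ ~Q) but u2 ||-/- ~~P.
u2 ||-/- ~~P since u2 is accessible from u2 and u2 ||- ~P.
u2 ||- ~P: no world accessible from u2 forces P.

No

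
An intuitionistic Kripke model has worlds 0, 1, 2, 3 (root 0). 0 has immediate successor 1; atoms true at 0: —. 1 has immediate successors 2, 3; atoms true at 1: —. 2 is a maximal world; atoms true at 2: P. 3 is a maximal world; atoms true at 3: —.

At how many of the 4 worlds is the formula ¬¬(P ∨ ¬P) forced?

0: forces it.
1: forces it.
2: forces it.
3: forces it.
Worlds forcing the formula: {0, 1, 2, 3}.

4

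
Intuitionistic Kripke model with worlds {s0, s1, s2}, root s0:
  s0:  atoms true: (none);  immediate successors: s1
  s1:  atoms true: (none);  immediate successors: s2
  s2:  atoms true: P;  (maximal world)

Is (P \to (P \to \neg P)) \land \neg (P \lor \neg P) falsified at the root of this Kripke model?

Yes

s0 \nVdash (P \to (P \to \neg P)) \land \neg (P \lor \neg P) since s0 fails P \to (P \to \neg P).
So the root s0 does not force (P \to (P \to \neg P)) \land \neg (P \lor \neg P); the model is a countermodel.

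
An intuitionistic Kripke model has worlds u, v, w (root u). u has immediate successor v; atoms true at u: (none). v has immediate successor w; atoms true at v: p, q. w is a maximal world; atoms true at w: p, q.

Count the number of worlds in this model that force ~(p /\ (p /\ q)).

0

u: does not force it — u ||-/- ~(p /\ (p /\ q)) since v is accessible from u and v ||- p /\ (p /\ q).
v: does not force it — v ||-/- ~(p /\ (p /\ q)) since v is accessible from v and v ||- p /\ (p /\ q).
w: does not force it — w ||-/- ~(p /\ (p /\ q)) since w is accessible from w and w ||- p /\ (p /\ q).
Worlds forcing the formula: { }.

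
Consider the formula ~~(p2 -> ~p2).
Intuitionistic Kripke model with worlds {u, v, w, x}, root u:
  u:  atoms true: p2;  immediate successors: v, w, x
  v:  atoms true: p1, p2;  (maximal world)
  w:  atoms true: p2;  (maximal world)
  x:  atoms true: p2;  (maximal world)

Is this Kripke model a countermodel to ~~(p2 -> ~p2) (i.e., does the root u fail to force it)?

Yes

u ||-/- ~~(p2 -> ~p2) since u is accessible from u and u ||- ~(p2 -> ~p2).
u ||- ~(p2 -> ~p2): no world accessible from u forces p2 -> ~p2.
So the root u does not force ~~(p2 -> ~p2); the model is a countermodel.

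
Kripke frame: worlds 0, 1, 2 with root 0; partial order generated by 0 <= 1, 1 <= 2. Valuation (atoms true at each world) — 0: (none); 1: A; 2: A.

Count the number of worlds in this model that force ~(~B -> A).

0

0: does not force it — 0 ||-/- ~(~B -> A) since 1 is accessible from 0 and 1 ||- ~B -> A.
1: does not force it.
2: does not force it.
Worlds forcing the formula: { }.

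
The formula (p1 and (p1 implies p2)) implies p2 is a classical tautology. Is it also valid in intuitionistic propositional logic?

This is modus ponens in implicational form, which is intuitionistically derivable.
If a world forces p1 and p1 implies p2, then applying the implication at that world (which is accessible from itself) gives p2.

Yes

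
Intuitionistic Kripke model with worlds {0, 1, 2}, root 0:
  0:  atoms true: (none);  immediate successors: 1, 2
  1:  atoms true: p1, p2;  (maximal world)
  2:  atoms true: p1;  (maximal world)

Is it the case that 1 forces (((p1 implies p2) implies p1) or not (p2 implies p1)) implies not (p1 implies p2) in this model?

1 does not force (((p1 implies p2) implies p1) or not (p2 implies p1)) implies not (p1 implies p2): already at 1 itself, 1 forces ((p1 implies p2) implies p1) or not (p2 implies p1) but 1 does not force not (p1 implies p2).
1 does not force not (p1 implies p2) since 1 is accessible from 1 and 1 forces p1 implies p2.
1 forces p1 implies p2: every world accessible from 1 that forces p1 (namely 1) also forces p2.

No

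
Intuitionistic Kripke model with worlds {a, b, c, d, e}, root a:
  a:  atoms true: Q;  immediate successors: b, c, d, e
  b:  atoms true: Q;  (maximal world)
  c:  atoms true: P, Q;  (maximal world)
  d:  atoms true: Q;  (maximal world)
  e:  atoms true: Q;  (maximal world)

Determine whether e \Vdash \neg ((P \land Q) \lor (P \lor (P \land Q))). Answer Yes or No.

e \Vdash \neg ((P \land Q) \lor (P \lor (P \land Q))): no world accessible from e forces (P \land Q) \lor (P \lor (P \land Q)).

Yes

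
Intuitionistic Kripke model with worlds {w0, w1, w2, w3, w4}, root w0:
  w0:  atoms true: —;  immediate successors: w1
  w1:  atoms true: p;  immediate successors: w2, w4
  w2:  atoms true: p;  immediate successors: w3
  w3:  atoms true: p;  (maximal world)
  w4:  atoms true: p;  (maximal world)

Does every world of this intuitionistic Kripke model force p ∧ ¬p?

No

Not every world: w0 ⊮ p ∧ ¬p.
w0 ⊮ p ∧ ¬p since w0 fails p.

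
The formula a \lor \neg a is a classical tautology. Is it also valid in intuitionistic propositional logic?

No

This is the law of excluded middle, which is not intuitionistically valid.
A Kripke countermodel: worlds s0, s1; order generated by s0 \le s1; atoms true at each world — s0:{}; s1:{a}.
s0 \nVdash a \lor \neg a: neither disjunct is forced at s0.
s0 lacks atom a, so s0 \nVdash a.
So the root s0 does not force the formula.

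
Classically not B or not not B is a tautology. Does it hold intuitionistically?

This is the weak law of excluded middle, which is not intuitionistically valid.
A Kripke countermodel: worlds 0, 1, 2; order generated by 0 <= 1, 0 <= 2; atoms true at each world — 0:{}; 1:{B}; 2:{}.
0 does not force not B or not not B: neither disjunct is forced at 0.
0 does not force not B since 1 is accessible from 0 and 1 forces B.
So the root 0 does not force the formula.

No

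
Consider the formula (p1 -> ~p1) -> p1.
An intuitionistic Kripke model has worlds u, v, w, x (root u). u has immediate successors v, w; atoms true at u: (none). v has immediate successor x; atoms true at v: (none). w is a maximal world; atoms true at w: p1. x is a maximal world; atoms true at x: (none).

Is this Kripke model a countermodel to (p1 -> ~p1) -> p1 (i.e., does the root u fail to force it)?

Yes

u ||-/- (p1 -> ~p1) -> p1: at the accessible world v, v ||- p1 -> ~p1 but v ||-/- p1.
v lacks atom p1, so v ||-/- p1.
So the root u does not force (p1 -> ~p1) -> p1; the model is a countermodel.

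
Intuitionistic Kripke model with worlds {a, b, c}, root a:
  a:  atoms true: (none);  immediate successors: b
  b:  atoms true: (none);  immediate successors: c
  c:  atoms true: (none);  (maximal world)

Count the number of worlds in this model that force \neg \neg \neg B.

3

a: forces it.
b: forces it.
c: forces it.
Worlds forcing the formula: {a, b, c}.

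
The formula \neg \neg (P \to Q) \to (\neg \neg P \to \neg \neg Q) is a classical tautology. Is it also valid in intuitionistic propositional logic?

Yes

This is the distribution of double negation over implication, which is intuitionistically derivable.
Assume \neg \neg (P \to Q) and \neg \neg P; suppose \neg Q. Then P \to Q would give \neg P (by contraposition), contradicting \neg \neg P; so \neg (P \to Q), contradicting \neg \neg (P \to Q). Hence \neg \neg Q.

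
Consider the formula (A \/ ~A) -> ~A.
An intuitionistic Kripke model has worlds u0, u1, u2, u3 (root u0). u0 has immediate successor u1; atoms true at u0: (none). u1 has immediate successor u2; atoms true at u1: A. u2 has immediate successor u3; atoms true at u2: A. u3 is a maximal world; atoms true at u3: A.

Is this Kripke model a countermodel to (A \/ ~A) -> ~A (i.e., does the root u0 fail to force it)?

u0 ||-/- (A \/ ~A) -> ~A: at the accessible world u1, u1 ||- A \/ ~A but u1 ||-/- ~A.
u1 ||-/- ~A since u1 is accessible from u1 and u1 ||- A.
So the root u0 does not force (A \/ ~A) -> ~A; the model is a countermodel.

Yes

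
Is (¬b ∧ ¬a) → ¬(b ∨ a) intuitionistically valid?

This is a constructively valid De Morgan direction (conjunction of negations to negated disjunction), which is intuitionistically derivable.
If both ¬b and ¬a hold at a world, no accessible world forces b or forces a, so none forces b ∨ a.

Yes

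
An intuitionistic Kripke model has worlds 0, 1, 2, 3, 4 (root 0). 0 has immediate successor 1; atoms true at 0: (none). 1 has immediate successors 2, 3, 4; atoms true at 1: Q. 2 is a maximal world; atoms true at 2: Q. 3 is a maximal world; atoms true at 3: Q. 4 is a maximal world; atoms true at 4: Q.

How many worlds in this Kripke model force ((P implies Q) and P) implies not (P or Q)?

0: forces it.
1: forces it.
2: forces it.
3: forces it.
4: forces it.
Worlds forcing the formula: {0, 1, 2, 3, 4}.

5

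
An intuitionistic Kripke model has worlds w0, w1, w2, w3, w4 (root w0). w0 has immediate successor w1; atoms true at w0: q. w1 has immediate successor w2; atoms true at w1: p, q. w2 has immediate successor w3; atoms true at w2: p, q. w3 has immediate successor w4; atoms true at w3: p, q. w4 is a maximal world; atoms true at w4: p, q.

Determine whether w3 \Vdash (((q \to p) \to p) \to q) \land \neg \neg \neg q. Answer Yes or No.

w3 \nVdash (((q \to p) \to p) \to q) \land \neg \neg \neg q since w3 fails \neg \neg \neg q.

No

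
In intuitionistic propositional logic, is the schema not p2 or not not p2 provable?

This is the weak law of excluded middle, which is not intuitionistically valid.
A Kripke countermodel: worlds u, v, w; order generated by u <= v, u <= w; atoms true at each world — u:{}; v:{p2}; w:{}.
u does not force not p2 or not not p2: neither disjunct is forced at u.
u does not force not p2 since v is accessible from u and v forces p2.
So the root u does not force the formula.

No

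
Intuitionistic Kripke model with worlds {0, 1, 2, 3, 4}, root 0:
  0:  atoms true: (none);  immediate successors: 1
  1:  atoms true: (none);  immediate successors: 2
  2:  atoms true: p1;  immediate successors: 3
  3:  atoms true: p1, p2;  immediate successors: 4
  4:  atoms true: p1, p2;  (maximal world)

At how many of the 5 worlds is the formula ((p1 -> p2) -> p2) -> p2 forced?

0: does not force it — 0 ||-/- ((p1 -> p2) -> p2) -> p2: already at 0 itself, 0 ||- (p1 -> p2) -> p2 but 0 ||-/- p2.
1: does not force it — 1 ||-/- ((p1 -> p2) -> p2) -> p2: already at 1 itself, 1 ||- (p1 -> p2) -> p2 but 1 ||-/- p2.
2: does not force it.
3: forces it.
4: forces it.
Worlds forcing the formula: {3, 4}.

2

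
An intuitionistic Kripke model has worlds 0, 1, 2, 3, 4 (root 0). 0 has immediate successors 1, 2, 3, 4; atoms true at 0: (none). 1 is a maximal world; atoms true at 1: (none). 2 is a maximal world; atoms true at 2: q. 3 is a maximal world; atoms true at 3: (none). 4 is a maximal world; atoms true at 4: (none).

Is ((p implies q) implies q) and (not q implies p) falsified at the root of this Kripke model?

0 does not force ((p implies q) implies q) and (not q implies p) since 0 fails (p implies q) implies q.
So the root 0 does not force ((p implies q) implies q) and (not q implies p); the model is a countermodel.

Yes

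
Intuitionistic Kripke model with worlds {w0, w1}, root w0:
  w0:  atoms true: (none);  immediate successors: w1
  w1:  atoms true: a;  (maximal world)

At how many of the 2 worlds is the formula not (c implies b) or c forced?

w0: does not force it — w0 does not force not (c implies b) or c: neither disjunct is forced at w0.
w1: does not force it.
Worlds forcing the formula: { }.

0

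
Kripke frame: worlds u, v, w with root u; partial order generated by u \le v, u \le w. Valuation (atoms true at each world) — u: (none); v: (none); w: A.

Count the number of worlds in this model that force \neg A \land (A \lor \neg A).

u: does not force it — u \nVdash \neg A \land (A \lor \neg A) since u fails \neg A.
v: forces it.
w: does not force it — w \nVdash \neg A \land (A \lor \neg A) since w fails \neg A.
Worlds forcing the formula: {v}.

1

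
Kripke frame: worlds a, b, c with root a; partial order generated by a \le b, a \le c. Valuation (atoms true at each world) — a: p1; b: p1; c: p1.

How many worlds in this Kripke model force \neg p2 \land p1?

a: forces it.
b: forces it.
c: forces it.
Worlds forcing the formula: {a, b, c}.

3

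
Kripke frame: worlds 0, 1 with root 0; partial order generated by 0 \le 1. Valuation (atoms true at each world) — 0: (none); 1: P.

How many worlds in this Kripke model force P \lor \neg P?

0: does not force it — 0 \nVdash P \lor \neg P: neither disjunct is forced at 0.
1: forces it.
Worlds forcing the formula: {1}.

1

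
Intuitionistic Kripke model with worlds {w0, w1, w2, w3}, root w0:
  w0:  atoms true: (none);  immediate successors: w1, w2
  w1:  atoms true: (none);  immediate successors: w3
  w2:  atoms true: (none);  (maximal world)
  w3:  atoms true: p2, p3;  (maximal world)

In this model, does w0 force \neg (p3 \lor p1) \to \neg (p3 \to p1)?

No

w0 \nVdash \neg (p3 \lor p1) \to \neg (p3 \to p1): at the accessible world w2, w2 \Vdash \neg (p3 \lor p1) but w2 \nVdash \neg (p3 \to p1).
w2 \nVdash \neg (p3 \to p1) since w2 is accessible from w2 and w2 \Vdash p3 \to p1.
w2 \Vdash p3 \to p1 vacuously: no world accessible from w2 forces the antecedent p3.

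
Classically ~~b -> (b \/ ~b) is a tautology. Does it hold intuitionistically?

This is a variant of double-negation elimination (deriving excluded middle from double negation), which is not intuitionistically valid.
A Kripke countermodel: worlds s0, s1; order generated by s0 <= s1; atoms true at each world — s0:{}; s1:{b}.
s0 ||-/- ~~b -> (b \/ ~b): already at s0 itself, s0 ||- ~~b but s0 ||-/- b \/ ~b.
s0 ||-/- b \/ ~b: neither disjunct is forced at s0.
s0 lacks atom b, so s0 ||-/- b.
So the root s0 does not force the formula.

No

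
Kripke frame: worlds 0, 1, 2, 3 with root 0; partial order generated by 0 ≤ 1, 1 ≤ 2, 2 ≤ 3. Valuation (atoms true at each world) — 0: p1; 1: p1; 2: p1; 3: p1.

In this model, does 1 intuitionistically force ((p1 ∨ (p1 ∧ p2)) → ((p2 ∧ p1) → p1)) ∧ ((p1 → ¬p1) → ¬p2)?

Yes

1 ⊩ ((p1 ∨ (p1 ∧ p2)) → ((p2 ∧ p1) → p1)) ∧ ((p1 → ¬p1) → ¬p2) since 1 forces both conjuncts.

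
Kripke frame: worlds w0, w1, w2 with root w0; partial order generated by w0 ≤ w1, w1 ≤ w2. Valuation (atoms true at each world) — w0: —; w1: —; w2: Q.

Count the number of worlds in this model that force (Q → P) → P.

3

w0: forces it.
w1: forces it.
w2: forces it.
Worlds forcing the formula: {w0, w1, w2}.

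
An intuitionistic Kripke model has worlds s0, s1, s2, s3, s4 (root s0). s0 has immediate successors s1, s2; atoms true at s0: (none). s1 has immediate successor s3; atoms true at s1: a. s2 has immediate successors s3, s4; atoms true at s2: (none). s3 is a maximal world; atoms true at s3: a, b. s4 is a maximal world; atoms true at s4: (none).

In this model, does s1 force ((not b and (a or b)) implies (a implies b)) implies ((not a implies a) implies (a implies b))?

No

s1 does not force ((not b and (a or b)) implies (a implies b)) implies ((not a implies a) implies (a implies b)): already at s1 itself, s1 forces (not b and (a or b)) implies (a implies b) but s1 does not force (not a implies a) implies (a implies b).
s1 does not force (not a implies a) implies (a implies b): already at s1 itself, s1 forces not a implies a but s1 does not force a implies b.
s1 does not force a implies b: already at s1 itself, s1 forces a but s1 does not force b.
s1 lacks atom b, so s1 does not force b.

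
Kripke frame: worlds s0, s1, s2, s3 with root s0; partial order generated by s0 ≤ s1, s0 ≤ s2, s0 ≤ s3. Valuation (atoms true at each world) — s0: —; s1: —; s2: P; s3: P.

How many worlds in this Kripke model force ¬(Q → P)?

s0: does not force it — s0 ⊮ ¬(Q → P) since s0 is accessible from s0 and s0 ⊩ Q → P.
s1: does not force it — s1 ⊮ ¬(Q → P) since s1 is accessible from s1 and s1 ⊩ Q → P.
s2: does not force it.
s3: does not force it.
Worlds forcing the formula: { }.

0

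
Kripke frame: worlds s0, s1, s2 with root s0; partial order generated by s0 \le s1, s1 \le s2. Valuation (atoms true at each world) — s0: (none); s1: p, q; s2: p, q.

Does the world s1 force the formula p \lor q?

Yes

s1 \Vdash p \lor q via the disjunct p.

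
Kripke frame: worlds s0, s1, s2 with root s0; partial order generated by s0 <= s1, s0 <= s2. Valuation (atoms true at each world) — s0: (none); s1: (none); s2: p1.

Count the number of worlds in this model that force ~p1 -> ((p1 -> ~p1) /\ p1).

1

s0: does not force it — s0 ||-/- ~p1 -> ((p1 -> ~p1) /\ p1): at the accessible world s1, s1 ||- ~p1 but s1 ||-/- (p1 -> ~p1) /\ p1.
s1: does not force it.
s2: forces it.
Worlds forcing the formula: {s2}.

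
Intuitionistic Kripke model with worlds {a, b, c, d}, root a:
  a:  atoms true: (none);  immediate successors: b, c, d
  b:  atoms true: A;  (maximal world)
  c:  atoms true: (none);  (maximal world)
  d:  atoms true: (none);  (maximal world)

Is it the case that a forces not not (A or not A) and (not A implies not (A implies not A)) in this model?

No

a does not force not not (A or not A) and (not A implies not (A implies not A)) since a fails not A implies not (A implies not A).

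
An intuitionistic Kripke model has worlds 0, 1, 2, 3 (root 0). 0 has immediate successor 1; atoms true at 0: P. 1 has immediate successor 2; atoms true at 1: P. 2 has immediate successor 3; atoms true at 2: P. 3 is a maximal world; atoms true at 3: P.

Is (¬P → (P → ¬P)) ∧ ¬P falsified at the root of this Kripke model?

0 ⊮ (¬P → (P → ¬P)) ∧ ¬P since 0 fails ¬P.
So the root 0 does not force (¬P → (P → ¬P)) ∧ ¬P; the model is a countermodel.

Yes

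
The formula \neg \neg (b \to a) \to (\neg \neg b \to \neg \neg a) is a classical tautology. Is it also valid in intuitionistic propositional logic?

This is the distribution of double negation over implication, which is intuitionistically derivable.
Assume \neg \neg (b \to a) and \neg \neg b; suppose \neg a. Then b \to a would give \neg b (by contraposition), contradicting \neg \neg b; so \neg (b \to a), contradicting \neg \neg (b \to a). Hence \neg \neg a.

Yes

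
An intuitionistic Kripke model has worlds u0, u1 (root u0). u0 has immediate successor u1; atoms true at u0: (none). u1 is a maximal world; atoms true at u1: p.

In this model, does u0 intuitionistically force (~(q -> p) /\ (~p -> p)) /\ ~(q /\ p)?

No

u0 ||-/- (~(q -> p) /\ (~p -> p)) /\ ~(q /\ p) since u0 fails ~(q -> p) /\ (~p -> p).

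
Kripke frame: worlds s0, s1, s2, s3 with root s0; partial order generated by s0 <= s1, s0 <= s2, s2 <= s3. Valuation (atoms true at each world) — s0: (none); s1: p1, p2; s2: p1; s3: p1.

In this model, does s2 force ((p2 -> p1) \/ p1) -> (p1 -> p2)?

No

s2 ||-/- ((p2 -> p1) \/ p1) -> (p1 -> p2): already at s2 itself, s2 ||- (p2 -> p1) \/ p1 but s2 ||-/- p1 -> p2.
s2 ||-/- p1 -> p2: already at s2 itself, s2 ||- p1 but s2 ||-/- p2.
s2 lacks atom p2, so s2 ||-/- p2.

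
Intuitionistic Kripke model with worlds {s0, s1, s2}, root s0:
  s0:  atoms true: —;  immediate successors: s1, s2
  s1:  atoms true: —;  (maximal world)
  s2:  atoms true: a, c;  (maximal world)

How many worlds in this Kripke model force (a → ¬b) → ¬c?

1

s0: does not force it — s0 ⊮ (a → ¬b) → ¬c: already at s0 itself, s0 ⊩ a → ¬b but s0 ⊮ ¬c.
s1: forces it.
s2: does not force it.
Worlds forcing the formula: {s1}.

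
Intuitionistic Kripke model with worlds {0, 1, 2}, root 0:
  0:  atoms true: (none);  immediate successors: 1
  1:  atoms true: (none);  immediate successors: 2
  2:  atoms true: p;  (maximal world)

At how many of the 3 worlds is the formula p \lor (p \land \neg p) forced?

0: does not force it — 0 \nVdash p \lor (p \land \neg p): neither disjunct is forced at 0.
1: does not force it.
2: forces it.
Worlds forcing the formula: {2}.

1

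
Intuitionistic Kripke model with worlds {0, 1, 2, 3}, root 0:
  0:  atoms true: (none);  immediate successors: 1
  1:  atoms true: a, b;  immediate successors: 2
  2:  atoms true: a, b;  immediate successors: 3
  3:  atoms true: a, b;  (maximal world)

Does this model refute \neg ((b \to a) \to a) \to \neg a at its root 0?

No

0 \Vdash \neg ((b \to a) \to a) \to \neg a vacuously: no world accessible from 0 forces the antecedent \neg ((b \to a) \to a).
So the root 0 forces \neg ((b \to a) \to a) \to \neg a; the model is not a countermodel.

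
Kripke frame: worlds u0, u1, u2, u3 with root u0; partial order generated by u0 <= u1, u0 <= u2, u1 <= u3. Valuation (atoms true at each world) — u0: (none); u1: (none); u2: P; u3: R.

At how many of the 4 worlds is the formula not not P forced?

1

u0: does not force it — u0 does not force not not P since u1 is accessible from u0 and u1 forces not P.
u1: does not force it — u1 does not force not not P since u1 is accessible from u1 and u1 forces not P.
u2: forces it.
u3: does not force it — u3 does not force not not P since u3 is accessible from u3 and u3 forces not P.
Worlds forcing the formula: {u2}.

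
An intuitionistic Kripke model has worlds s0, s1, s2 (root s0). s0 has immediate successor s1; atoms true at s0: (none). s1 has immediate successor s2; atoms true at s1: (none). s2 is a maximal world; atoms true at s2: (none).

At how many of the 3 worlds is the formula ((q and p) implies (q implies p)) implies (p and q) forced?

s0: does not force it — s0 does not force ((q and p) implies (q implies p)) implies (p and q): already at s0 itself, s0 forces (q and p) implies (q implies p) but s0 does not force p and q.
s1: does not force it — s1 does not force ((q and p) implies (q implies p)) implies (p and q): already at s1 itself, s1 forces (q and p) implies (q implies p) but s1 does not force p and q.
s2: does not force it — s2 does not force ((q and p) implies (q implies p)) implies (p and q): already at s2 itself, s2 forces (q and p) implies (q implies p) but s2 does not force p and q.
Worlds forcing the formula: { }.

0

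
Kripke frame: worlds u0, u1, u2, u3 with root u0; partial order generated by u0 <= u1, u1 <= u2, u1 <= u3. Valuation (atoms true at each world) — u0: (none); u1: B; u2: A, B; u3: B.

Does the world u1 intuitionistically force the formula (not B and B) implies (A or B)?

Yes

u1 forces (not B and B) implies (A or B) vacuously: no world accessible from u1 forces the antecedent not B and B.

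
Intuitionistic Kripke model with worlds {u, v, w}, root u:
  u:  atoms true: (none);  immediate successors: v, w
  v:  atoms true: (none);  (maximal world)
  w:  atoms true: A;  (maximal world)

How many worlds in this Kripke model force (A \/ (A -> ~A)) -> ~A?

u: does not force it — u ||-/- (A \/ (A -> ~A)) -> ~A: at the accessible world w, w ||- A \/ (A -> ~A) but w ||-/- ~A.
v: forces it.
w: does not force it.
Worlds forcing the formula: {v}.

1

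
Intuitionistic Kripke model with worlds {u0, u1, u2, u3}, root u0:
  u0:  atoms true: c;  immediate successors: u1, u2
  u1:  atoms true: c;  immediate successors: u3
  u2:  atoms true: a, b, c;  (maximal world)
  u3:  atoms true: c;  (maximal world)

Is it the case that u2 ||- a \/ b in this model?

u2 ||- a \/ b via the disjunct a.

Yes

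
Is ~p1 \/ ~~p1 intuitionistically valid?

No

This is the weak law of excluded middle, which is not intuitionistically valid.
A Kripke countermodel: worlds s0, s1, s2; order generated by s0 <= s1, s0 <= s2; atoms true at each world — s0:{}; s1:{p1}; s2:{}.
s0 ||-/- ~p1 \/ ~~p1: neither disjunct is forced at s0.
s0 ||-/- ~p1 since s1 is accessible from s0 and s1 ||- p1.
So the root s0 does not force the formula.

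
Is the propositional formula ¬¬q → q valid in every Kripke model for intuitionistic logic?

No

This is double-negation elimination, which is not intuitionistically valid.
A Kripke countermodel: worlds s0, s1; order generated by s0 ≤ s1; atoms true at each world — s0:{}; s1:{q}.
s0 ⊮ ¬¬q → q: already at s0 itself, s0 ⊩ ¬¬q but s0 ⊮ q.
s0 lacks atom q, so s0 ⊮ q.
So the root s0 does not force the formula.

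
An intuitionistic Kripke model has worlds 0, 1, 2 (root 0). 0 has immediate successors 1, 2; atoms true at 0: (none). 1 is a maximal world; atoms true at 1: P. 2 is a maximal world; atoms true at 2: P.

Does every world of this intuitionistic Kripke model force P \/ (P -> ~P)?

No

Not every world: 0 ||-/- P \/ (P -> ~P).
0 ||-/- P \/ (P -> ~P): neither disjunct is forced at 0.
0 lacks atom P, so 0 ||-/- P.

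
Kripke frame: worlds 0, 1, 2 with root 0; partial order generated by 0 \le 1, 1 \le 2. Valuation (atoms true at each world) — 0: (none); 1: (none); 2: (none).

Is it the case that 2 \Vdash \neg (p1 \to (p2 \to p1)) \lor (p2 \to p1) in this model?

2 \Vdash \neg (p1 \to (p2 \to p1)) \lor (p2 \to p1) via the disjunct p2 \to p1.

Yes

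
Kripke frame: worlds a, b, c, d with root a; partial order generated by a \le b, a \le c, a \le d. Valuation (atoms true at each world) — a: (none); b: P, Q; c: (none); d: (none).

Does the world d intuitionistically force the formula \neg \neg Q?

d \nVdash \neg \neg Q since d is accessible from d and d \Vdash \neg Q.
d \Vdash \neg Q: no world accessible from d forces Q.

No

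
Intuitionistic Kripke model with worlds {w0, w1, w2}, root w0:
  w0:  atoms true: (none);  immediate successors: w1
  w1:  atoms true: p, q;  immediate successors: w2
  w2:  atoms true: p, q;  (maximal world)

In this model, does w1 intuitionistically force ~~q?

w1 ||- ~~q: no world accessible from w1 forces ~q.

Yes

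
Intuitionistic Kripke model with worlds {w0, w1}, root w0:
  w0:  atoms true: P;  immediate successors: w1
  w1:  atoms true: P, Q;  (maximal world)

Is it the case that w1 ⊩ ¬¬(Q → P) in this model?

w1 ⊩ ¬¬(Q → P): no world accessible from w1 forces ¬(Q → P).

Yes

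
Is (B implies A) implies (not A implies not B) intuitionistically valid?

This is the forward direction of contraposition, which is intuitionistically derivable.
Assume B implies A and not A. If B held then A would follow, contradicting not A; so not B.

Yes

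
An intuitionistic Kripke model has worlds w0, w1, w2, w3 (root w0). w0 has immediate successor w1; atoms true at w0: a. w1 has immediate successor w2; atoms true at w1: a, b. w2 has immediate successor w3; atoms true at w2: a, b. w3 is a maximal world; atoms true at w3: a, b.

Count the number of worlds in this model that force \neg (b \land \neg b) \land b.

3

w0: does not force it — w0 \nVdash \neg (b \land \neg b) \land b since w0 fails b.
w1: forces it.
w2: forces it.
w3: forces it.
Worlds forcing the formula: {w1, w2, w3}.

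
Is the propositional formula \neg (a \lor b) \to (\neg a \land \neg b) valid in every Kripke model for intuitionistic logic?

Yes

This is a constructively valid De Morgan direction (negated disjunction to conjunction of negations), which is intuitionistically derivable.
From \neg (a \lor b): if a held then a \lor b would, contradiction — so \neg a; similarly \neg b.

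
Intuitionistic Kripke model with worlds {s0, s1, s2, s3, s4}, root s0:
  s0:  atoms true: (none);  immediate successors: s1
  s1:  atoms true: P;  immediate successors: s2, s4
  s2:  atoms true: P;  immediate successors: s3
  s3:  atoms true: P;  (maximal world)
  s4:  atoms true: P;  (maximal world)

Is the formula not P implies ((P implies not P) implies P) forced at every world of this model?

Yes

s0 forces not P implies ((P implies not P) implies P) vacuously: no world accessible from s0 forces the antecedent not P.
Since the root s0 forces not P implies ((P implies not P) implies P) and forcing is persistent (monotone upward), every world forces it.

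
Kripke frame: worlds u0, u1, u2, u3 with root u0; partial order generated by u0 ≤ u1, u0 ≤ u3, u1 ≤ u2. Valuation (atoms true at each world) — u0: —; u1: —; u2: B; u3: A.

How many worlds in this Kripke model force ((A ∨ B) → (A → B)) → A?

u0: does not force it — u0 ⊮ ((A ∨ B) → (A → B)) → A: at the accessible world u1, u1 ⊩ (A ∨ B) → (A → B) but u1 ⊮ A.
u1: does not force it — u1 ⊮ ((A ∨ B) → (A → B)) → A: already at u1 itself, u1 ⊩ (A ∨ B) → (A → B) but u1 ⊮ A.
u2: does not force it.
u3: forces it.
Worlds forcing the formula: {u3}.

1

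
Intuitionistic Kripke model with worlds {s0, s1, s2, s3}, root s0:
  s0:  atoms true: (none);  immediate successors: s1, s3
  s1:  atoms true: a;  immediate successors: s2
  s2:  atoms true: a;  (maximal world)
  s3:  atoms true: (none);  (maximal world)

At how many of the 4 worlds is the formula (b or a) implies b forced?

1

s0: does not force it — s0 does not force (b or a) implies b: at the accessible world s1, s1 forces b or a but s1 does not force b.
s1: does not force it — s1 does not force (b or a) implies b: already at s1 itself, s1 forces b or a but s1 does not force b.
s2: does not force it — s2 does not force (b or a) implies b: already at s2 itself, s2 forces b or a but s2 does not force b.
s3: forces it.
Worlds forcing the formula: {s3}.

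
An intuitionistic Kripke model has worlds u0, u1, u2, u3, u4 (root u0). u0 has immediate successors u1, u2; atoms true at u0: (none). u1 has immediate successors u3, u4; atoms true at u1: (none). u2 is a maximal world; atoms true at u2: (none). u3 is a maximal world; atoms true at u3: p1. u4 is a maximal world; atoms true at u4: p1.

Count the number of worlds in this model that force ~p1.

u0: does not force it — u0 ||-/- ~p1 since u3 is accessible from u0 and u3 ||- p1.
u1: does not force it.
u2: forces it.
u3: does not force it.
u4: does not force it.
Worlds forcing the formula: {u2}.

1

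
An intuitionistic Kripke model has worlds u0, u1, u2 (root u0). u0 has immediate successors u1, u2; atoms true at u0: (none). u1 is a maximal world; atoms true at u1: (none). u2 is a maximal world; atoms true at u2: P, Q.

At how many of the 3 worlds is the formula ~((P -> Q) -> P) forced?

u0: does not force it — u0 ||-/- ~((P -> Q) -> P) since u2 is accessible from u0 and u2 ||- (P -> Q) -> P.
u1: forces it.
u2: does not force it — u2 ||-/- ~((P -> Q) -> P) since u2 is accessible from u2 and u2 ||- (P -> Q) -> P.
Worlds forcing the formula: {u1}.

1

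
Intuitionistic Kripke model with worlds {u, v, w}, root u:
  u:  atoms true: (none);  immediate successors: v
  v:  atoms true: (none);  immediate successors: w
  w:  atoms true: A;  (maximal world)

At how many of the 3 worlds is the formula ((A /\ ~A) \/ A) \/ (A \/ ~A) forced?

u: does not force it — u ||-/- ((A /\ ~A) \/ A) \/ (A \/ ~A): neither disjunct is forced at u.
v: does not force it — v ||-/- ((A /\ ~A) \/ A) \/ (A \/ ~A): neither disjunct is forced at v.
w: forces it.
Worlds forcing the formula: {w}.

1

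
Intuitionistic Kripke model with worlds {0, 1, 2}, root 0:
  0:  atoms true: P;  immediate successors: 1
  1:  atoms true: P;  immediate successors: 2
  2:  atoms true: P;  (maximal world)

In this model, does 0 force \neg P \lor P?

Yes

0 \Vdash \neg P \lor P via the disjunct P.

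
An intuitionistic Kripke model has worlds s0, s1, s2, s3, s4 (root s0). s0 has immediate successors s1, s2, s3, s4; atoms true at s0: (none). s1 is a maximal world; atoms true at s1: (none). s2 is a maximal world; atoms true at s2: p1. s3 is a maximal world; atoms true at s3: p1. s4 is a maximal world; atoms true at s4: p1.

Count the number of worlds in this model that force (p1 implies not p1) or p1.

4

s0: does not force it — s0 does not force (p1 implies not p1) or p1: neither disjunct is forced at s0.
s1: forces it.
s2: forces it.
s3: forces it.
s4: forces it.
Worlds forcing the formula: {s1, s2, s3, s4}.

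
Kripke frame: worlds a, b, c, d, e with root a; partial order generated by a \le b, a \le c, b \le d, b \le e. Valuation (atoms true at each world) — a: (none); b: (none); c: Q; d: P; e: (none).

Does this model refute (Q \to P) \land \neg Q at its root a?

a \nVdash (Q \to P) \land \neg Q since a fails Q \to P.
So the root a does not force (Q \to P) \land \neg Q; the model is a countermodel.

Yes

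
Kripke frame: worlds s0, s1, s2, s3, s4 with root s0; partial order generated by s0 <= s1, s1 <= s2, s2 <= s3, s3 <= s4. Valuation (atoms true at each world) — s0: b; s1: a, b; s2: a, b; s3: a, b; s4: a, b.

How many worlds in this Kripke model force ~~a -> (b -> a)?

4

s0: does not force it — s0 ||-/- ~~a -> (b -> a): already at s0 itself, s0 ||- ~~a but s0 ||-/- b -> a.
s1: forces it.
s2: forces it.
s3: forces it.
s4: forces it.
Worlds forcing the formula: {s1, s2, s3, s4}.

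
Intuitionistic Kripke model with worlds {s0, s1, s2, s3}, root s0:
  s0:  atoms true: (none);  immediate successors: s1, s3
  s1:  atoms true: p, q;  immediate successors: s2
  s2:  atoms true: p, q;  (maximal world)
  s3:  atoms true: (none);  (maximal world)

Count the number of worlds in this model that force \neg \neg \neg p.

1

s0: does not force it — s0 \nVdash \neg \neg \neg p since s1 is accessible from s0 and s1 \Vdash \neg \neg p.
s1: does not force it — s1 \nVdash \neg \neg \neg p since s1 is accessible from s1 and s1 \Vdash \neg \neg p.
s2: does not force it.
s3: forces it.
Worlds forcing the formula: {s3}.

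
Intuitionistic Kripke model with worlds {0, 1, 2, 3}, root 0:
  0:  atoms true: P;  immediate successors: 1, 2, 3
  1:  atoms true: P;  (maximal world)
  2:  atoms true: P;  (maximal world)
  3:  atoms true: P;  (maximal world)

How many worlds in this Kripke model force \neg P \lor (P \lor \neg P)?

0: forces it.
1: forces it.
2: forces it.
3: forces it.
Worlds forcing the formula: {0, 1, 2, 3}.

4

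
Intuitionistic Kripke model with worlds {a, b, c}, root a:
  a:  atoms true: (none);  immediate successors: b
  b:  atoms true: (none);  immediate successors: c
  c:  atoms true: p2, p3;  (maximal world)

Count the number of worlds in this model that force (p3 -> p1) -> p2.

3

a: forces it.
b: forces it.
c: forces it.
Worlds forcing the formula: {a, b, c}.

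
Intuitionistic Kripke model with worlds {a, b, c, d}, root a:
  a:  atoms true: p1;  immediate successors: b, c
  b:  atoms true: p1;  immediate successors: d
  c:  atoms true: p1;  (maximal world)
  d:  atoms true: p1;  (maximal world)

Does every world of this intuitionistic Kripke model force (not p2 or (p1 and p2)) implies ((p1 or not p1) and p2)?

No

Not every world: a does not force (not p2 or (p1 and p2)) implies ((p1 or not p1) and p2).
a does not force (not p2 or (p1 and p2)) implies ((p1 or not p1) and p2): already at a itself, a forces not p2 or (p1 and p2) but a does not force (p1 or not p1) and p2.
a does not force (p1 or not p1) and p2 since a fails p2.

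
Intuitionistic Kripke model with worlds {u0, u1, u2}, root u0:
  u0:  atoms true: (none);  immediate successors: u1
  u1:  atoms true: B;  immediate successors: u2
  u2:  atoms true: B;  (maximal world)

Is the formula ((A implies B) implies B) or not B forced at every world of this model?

Not every world: u0 does not force ((A implies B) implies B) or not B.
u0 does not force ((A implies B) implies B) or not B: neither disjunct is forced at u0.
u0 does not force (A implies B) implies B: already at u0 itself, u0 forces A implies B but u0 does not force B.
u0 lacks atom B, so u0 does not force B.

No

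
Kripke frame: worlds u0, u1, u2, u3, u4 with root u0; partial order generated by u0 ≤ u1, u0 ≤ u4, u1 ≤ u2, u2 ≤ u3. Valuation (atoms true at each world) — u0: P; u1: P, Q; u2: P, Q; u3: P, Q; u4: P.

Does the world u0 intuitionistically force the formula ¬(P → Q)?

No

u0 ⊮ ¬(P → Q) since u1 is accessible from u0 and u1 ⊩ P → Q.
u1 ⊩ P → Q: every world accessible from u1 that forces P (namely u1, u2, u3) also forces Q.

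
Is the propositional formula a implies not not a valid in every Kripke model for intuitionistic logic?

Yes

This is double-negation introduction, which is intuitionistically derivable.
If a world forces a then every accessible world forces a (persistence), so none forces not a; hence not not a.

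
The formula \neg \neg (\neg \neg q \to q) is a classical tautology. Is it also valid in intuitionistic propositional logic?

This is the double negation of double-negation elimination, which is intuitionistically derivable.
By Glivenko's theorem the double negation of any classical propositional tautology is intuitionistically provable; \neg \neg q \to q is classically a tautology.

Yes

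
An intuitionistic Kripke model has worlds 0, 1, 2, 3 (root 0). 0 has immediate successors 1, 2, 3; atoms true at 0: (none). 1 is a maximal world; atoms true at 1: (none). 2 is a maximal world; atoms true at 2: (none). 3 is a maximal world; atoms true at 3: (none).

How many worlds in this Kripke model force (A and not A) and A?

0: does not force it — 0 does not force (A and not A) and A since 0 fails A and not A.
1: does not force it — 1 does not force (A and not A) and A since 1 fails A and not A.
2: does not force it — 2 does not force (A and not A) and A since 2 fails A and not A.
3: does not force it.
Worlds forcing the formula: { }.

0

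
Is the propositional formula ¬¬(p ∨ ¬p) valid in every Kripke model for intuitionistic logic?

This is the double negation of excluded middle, which is intuitionistically derivable.
Assuming ¬(p ∨ ¬p): from p we'd get p ∨ ¬p, so ¬p; but then p ∨ ¬p again — contradiction. Hence ¬¬(p ∨ ¬p).

Yes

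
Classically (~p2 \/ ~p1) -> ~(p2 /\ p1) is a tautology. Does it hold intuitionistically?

This is a constructively valid De Morgan direction (disjunction of negations to negated conjunction), which is intuitionistically derivable.
If ~p2 holds at a world then no accessible world forces p2, hence none forces p2 /\ p1; likewise for ~p1.

Yes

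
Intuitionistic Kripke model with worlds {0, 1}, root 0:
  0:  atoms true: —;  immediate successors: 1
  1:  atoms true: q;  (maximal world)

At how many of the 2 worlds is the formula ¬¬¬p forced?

2

0: forces it.
1: forces it.
Worlds forcing the formula: {0, 1}.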